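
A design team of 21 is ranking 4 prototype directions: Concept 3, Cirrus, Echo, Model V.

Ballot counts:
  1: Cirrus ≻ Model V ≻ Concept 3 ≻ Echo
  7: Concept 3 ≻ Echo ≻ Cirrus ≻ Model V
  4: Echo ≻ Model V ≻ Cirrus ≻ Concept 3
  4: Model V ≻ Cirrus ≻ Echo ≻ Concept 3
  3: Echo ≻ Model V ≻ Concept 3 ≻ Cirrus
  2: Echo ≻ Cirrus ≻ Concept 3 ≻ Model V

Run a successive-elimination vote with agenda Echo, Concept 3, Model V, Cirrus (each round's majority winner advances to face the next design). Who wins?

Echo

Round 1: Echo vs Concept 3 — 13–8, Echo advances.
Round 2: Echo vs Model V — 16–5, Echo advances.
Round 3: Echo vs Cirrus — 16–5, Echo advances.
Echo survives the agenda.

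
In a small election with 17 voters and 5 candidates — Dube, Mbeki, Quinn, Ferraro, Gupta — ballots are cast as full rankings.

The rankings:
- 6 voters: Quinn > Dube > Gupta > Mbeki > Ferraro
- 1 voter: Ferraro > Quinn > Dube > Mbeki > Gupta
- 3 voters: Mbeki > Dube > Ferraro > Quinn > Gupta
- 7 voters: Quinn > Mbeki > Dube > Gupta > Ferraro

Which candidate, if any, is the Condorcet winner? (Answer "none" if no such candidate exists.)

Quinn

Check each pair by majority over 17 ballots:
Dube–Mbeki: Mbeki 10–7.
Dube vs Quinn: Quinn, 14–3.
Dube–Ferraro: Dube 16–1.
Dube vs Gupta: Dube wins 17–0.
Mbeki vs Quinn: Quinn, 14–3.
Mbeki–Ferraro: Mbeki 16–1.
Mbeki–Gupta: Mbeki 11–6.
Quinn–Ferraro: Quinn 13–4.
Quinn vs Gupta: Quinn, 17–0.
Ferraro vs Gupta: Gupta, 13–4.
Quinn wins every pairwise contest, so Quinn is the Condorcet winner.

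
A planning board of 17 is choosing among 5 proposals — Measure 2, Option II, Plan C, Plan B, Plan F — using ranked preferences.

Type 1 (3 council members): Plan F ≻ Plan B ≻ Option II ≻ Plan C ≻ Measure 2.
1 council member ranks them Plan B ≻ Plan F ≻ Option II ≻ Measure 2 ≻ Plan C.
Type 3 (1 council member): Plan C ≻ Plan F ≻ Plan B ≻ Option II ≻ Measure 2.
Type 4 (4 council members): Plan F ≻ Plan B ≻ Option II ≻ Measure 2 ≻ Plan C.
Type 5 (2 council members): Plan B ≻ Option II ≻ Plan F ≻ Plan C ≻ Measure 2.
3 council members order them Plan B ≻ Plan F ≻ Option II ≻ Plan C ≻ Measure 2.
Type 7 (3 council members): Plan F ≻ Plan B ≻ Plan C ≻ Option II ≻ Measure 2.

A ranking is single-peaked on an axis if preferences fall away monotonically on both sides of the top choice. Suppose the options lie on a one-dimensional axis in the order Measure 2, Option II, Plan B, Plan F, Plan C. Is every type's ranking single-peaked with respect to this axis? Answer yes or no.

yes

Axis positions: Measure 2=1, Option II=2, Plan B=3, Plan F=4, Plan C=5.
Type 1 (peak Plan F at position 4): ranking walks positions 4-3-2-5-1, expanding outward from the peak — single-peaked.
Type 2 (peak Plan B at position 3): ranking walks positions 3-4-2-1-5, expanding outward from the peak — single-peaked.
Type 3 (peak Plan C at position 5): ranking walks positions 5-4-3-2-1, expanding outward from the peak — single-peaked.
Type 4 (peak Plan F at position 4): ranking walks positions 4-3-2-1-5, expanding outward from the peak — single-peaked.
Type 5 (peak Plan B at position 3): ranking walks positions 3-2-4-5-1, expanding outward from the peak — single-peaked.
Type 6 (peak Plan B at position 3): ranking walks positions 3-4-2-5-1, expanding outward from the peak — single-peaked.
Type 7 (peak Plan F at position 4): ranking walks positions 4-3-5-2-1, expanding outward from the peak — single-peaked.
Every ranking is single-peaked on this axis.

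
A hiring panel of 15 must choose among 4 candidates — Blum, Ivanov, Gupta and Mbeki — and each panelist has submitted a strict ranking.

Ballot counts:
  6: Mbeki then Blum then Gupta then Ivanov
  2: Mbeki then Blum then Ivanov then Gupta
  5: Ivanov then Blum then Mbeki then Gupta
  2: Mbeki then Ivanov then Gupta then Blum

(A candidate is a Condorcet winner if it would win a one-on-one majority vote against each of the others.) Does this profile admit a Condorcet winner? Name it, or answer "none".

Mbeki

Pairwise majorities:
Blum vs Ivanov: Blum, 8–7.
Blum vs Gupta: Blum wins 13–2.
Blum vs Mbeki: 5 to 10, Mbeki.
Ivanov–Gupta: Ivanov 9–6.
Ivanov–Mbeki: Mbeki 10–5.
Gupta vs Mbeki: Mbeki, 15–0.
Only Mbeki has no losses; Mbeki is the Condorcet winner.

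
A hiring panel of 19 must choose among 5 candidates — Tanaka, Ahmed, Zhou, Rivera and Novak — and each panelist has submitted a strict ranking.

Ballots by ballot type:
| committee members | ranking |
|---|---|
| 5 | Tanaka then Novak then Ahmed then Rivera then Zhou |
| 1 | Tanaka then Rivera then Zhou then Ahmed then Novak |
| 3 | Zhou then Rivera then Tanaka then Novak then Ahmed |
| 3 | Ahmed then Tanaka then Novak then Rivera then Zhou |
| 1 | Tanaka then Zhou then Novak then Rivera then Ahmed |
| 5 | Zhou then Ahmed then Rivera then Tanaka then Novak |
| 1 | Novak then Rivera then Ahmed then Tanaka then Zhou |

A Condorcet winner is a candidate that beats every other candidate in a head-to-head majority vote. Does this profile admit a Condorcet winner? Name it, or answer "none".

Pairwise majorities:
Tanaka vs Ahmed: Tanaka preferred on 5+1+3+1 = 10 ballots; Tanaka wins 10–9.
Tanaka–Zhou: Tanaka 11–8.
Tanaka vs Rivera: Tanaka, 10–9.
Tanaka vs Novak: Tanaka wins 18–1.
Ahmed vs Zhou: Zhou, 10–9.
Ahmed vs Rivera: 5+3+5 = 13 for Ahmed, 6 for Rivera — Ahmed by 13–6.
Ahmed vs Novak: 1+3+5 = 9 for Ahmed, 10 for Novak — Novak by 10–9.
Zhou–Rivera: Rivera 10–9.
Zhou–Novak: Zhou 10–9.
Rivera vs Novak: 1+3+5 = 9 for Rivera, 10 for Novak — Novak by 10–9.
Tanaka beats each of Ahmed, Zhou, Rivera, Novak — Tanaka is the Condorcet winner.

Tanaka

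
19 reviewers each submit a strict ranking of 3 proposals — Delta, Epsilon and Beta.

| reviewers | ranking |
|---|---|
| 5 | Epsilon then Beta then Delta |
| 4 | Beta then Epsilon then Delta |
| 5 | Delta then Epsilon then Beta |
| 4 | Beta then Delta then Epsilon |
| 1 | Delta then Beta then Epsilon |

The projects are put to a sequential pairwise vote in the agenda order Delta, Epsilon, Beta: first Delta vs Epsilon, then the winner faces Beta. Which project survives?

Round 1: Delta vs Epsilon — 10–9, Delta advances.
Round 2: Delta vs Beta — 6–13, Beta advances.
The agenda winner is Beta.

Beta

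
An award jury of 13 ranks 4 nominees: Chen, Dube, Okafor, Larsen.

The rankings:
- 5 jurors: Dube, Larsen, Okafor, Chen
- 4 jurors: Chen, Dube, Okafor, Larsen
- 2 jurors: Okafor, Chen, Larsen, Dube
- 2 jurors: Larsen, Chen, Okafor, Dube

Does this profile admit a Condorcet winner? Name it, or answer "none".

Head-to-head results (13 jurors):
Chen–Dube: Chen 8–5.
Chen vs Okafor: Okafor, 7–6.
Chen vs Larsen: Larsen, 7–6.
Dube–Okafor: Dube 9–4.
Dube vs Larsen: Dube, 9–4.
Okafor vs Larsen: Larsen, 7–6.
Each nominee drops at least one matchup (Chen loses to Okafor; Dube loses to Chen; Okafor loses to Dube; Larsen loses to Dube); the cycle Chen beats Dube beats Okafor beats Chen rules out a Condorcet winner.

none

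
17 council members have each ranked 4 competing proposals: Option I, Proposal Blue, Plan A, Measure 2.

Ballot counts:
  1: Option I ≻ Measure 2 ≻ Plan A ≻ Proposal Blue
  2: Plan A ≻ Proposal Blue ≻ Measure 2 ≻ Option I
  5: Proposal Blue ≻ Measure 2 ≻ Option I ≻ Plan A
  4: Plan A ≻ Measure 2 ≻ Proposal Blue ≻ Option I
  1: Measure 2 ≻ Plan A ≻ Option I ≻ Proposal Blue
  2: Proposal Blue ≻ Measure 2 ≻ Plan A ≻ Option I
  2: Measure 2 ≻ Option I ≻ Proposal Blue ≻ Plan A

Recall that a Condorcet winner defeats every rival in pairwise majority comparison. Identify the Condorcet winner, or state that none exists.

Proposal Blue

Check each pair by majority over 17 ballots:
Option I vs Proposal Blue: Option I preferred on 1+1+2 = 4 ballots; Proposal Blue wins 13–4.
Option I vs Plan A: 8 to 9, Plan A.
Option I vs Measure 2: Option I preferred on 1 ballot; Measure 2 wins 16–1.
Proposal Blue vs Plan A: Proposal Blue is ranked higher on 5+2+2 = 9 ballots, Plan A on 8. Proposal Blue wins 9–8.
Proposal Blue vs Measure 2: 2+5+2 = 9 for Proposal Blue, 8 for Measure 2 — Proposal Blue by 9–8.
Plan A vs Measure 2: Plan A is ranked higher on 2+4 = 6 ballots, Measure 2 on 11. Measure 2 wins 11–6.
Proposal Blue defeats every rival head-to-head and is the Condorcet winner.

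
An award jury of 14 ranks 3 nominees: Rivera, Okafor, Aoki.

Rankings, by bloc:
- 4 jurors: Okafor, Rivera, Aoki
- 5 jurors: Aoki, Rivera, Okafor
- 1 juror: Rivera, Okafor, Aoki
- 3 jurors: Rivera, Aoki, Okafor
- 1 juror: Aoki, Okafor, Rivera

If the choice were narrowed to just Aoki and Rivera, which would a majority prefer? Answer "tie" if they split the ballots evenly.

Rivera

Ballots ranking Aoki above Rivera: 5 + 1 = 6.
Ballots ranking Rivera above Aoki: 14 − 6 = 8.
Rivera wins the head-to-head 8–6.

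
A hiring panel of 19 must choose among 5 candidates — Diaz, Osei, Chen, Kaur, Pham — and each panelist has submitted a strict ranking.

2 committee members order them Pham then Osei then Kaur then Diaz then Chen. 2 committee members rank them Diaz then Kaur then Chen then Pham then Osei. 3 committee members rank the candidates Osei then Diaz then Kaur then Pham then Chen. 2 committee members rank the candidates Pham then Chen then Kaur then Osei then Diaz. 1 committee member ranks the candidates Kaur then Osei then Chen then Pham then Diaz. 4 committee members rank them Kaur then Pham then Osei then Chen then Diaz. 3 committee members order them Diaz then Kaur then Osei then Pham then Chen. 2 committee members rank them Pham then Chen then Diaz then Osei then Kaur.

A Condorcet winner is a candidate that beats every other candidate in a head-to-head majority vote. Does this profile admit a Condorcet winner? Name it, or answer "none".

none

Check each pair by majority over 19 ballots:
Diaz vs Osei: 2+3+2 = 7 for Diaz, 12 for Osei — Osei by 12–7.
Diaz vs Chen: 10 to 9, Diaz.
Diaz vs Kaur: 10 to 9, Diaz.
Diaz vs Pham: Diaz preferred on 2+3+3 = 8 ballots; Pham wins 11–8.
Osei vs Chen: Osei is ranked higher on 2+3+1+4+3 = 13 ballots, Chen on 6. Osei wins 13–6.
Osei vs Kaur: Osei is ranked higher on 2+3+2 = 7 ballots, Kaur on 12. Kaur wins 12–7.
Osei vs Pham: 3+1+3 = 7 for Osei, 12 for Pham — Pham by 12–7.
Chen vs Kaur: 4 to 15, Kaur.
Chen vs Pham: 3 to 16, Pham.
Kaur vs Pham: 13 to 6, Kaur.
Each candidate drops at least one matchup (Diaz loses to Osei; Osei loses to Kaur; Chen loses to Diaz; Kaur loses to Diaz; Pham loses to Kaur); the cycle Diaz → Kaur → Osei → Diaz rules out a Condorcet winner.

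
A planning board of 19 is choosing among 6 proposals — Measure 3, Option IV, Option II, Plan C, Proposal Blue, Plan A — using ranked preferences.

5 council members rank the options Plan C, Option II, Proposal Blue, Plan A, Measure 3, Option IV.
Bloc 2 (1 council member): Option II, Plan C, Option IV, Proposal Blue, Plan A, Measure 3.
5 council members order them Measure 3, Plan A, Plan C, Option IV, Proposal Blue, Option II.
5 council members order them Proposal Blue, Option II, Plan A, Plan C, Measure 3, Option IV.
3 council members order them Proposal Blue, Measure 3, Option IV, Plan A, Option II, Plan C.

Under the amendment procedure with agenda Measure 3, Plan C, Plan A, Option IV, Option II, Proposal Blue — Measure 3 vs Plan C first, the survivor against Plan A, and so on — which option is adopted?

Proposal Blue

Round 1: Measure 3 vs Plan C — 8–11, Plan C advances.
Round 2: Plan C vs Plan A — 6–13, Plan A advances.
Round 3: Plan A vs Option IV — 15–4, Plan A advances.
Round 4: Plan A vs Option II — 8–11, Option II advances.
Round 5: Option II vs Proposal Blue — 6–13, Proposal Blue advances.
Proposal Blue survives the agenda.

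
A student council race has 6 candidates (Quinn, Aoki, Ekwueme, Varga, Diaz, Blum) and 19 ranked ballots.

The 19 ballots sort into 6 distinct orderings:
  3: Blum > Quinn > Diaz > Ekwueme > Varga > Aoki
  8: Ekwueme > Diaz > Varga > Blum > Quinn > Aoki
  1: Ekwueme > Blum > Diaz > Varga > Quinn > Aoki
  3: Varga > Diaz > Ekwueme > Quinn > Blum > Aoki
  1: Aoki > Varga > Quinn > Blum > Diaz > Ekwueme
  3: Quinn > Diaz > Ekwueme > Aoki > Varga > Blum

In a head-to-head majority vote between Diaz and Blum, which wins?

Diaz

Ballots ranking Diaz above Blum: 8 + 3 + 3 = 14.
Ballots ranking Blum above Diaz: 19 − 14 = 5.
Diaz wins the head-to-head 14–5.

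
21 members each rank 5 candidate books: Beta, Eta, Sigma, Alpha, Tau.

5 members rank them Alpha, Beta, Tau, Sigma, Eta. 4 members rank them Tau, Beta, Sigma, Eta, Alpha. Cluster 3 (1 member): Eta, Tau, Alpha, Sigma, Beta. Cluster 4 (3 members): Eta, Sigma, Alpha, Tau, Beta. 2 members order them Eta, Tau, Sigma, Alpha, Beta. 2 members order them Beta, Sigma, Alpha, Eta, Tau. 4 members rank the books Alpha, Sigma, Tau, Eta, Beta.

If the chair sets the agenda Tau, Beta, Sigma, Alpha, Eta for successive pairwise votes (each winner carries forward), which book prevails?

Alpha

Round 1: Tau vs Beta — 14–7, Tau advances.
Round 2: Tau vs Sigma — 12–9, Tau advances.
Round 3: Tau vs Alpha — 7–14, Alpha advances.
Round 4: Alpha vs Eta — 11–10, Alpha advances.
Alpha survives the agenda.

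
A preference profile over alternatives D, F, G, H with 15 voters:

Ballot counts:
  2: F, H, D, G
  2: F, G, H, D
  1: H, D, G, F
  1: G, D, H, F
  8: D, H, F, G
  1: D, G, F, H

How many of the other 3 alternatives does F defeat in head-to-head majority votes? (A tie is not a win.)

F against each rival (15 voters):
F vs D: D, 11–4.
F vs G: 2+2+8 = 12 for F, 3 for G — F by 12–3.
F vs H: H wins 10–5.
F beats G; loses to D, H — 1 pairwise win.

1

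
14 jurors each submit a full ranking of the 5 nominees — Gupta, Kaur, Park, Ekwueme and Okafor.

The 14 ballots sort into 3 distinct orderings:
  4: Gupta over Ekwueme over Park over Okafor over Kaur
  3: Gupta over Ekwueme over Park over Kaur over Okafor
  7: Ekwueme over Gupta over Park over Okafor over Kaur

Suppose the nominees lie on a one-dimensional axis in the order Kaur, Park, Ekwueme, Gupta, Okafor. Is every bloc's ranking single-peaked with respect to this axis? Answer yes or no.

yes

Axis positions: Kaur=1, Park=2, Ekwueme=3, Gupta=4, Okafor=5.
Bloc 1 (peak Gupta at position 4): ranking walks positions 4-3-2-5-1, expanding outward from the peak — single-peaked.
Bloc 2 (peak Gupta at position 4): ranking walks positions 4-3-2-1-5, expanding outward from the peak — single-peaked.
Bloc 3 (peak Ekwueme at position 3): ranking walks positions 3-4-2-5-1, expanding outward from the peak — single-peaked.
Every ranking is single-peaked on this axis.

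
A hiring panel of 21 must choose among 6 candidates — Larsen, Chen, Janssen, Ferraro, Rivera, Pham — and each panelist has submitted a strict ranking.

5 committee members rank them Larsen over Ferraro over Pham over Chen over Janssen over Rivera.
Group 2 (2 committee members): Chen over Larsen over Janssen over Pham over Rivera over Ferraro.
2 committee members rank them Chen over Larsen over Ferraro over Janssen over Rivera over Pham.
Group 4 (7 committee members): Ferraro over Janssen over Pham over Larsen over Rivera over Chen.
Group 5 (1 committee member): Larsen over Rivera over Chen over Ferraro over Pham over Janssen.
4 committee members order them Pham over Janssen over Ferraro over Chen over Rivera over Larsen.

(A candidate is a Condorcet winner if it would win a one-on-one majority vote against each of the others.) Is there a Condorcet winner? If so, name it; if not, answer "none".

Ferraro

Pairwise majorities:
Larsen vs Chen: Larsen preferred on 5+7+1 = 13 ballots; Larsen wins 13–8.
Larsen–Janssen: Janssen 11–10.
Larsen vs Ferraro: 5+2+2+1 = 10 for Larsen, 11 for Ferraro — Ferraro by 11–10.
Larsen vs Rivera: Larsen is ranked higher on 5+2+2+7+1 = 17 ballots, Rivera on 4. Larsen wins 17–4.
Larsen vs Pham: Pham wins 11–10.
Chen vs Janssen: Janssen wins 11–10.
Chen vs Ferraro: Chen preferred on 2+2+1 = 5 ballots; Ferraro wins 16–5.
Chen vs Rivera: Chen is ranked higher on 5+2+2+4 = 13 ballots, Rivera on 8. Chen wins 13–8.
Chen vs Pham: 5 to 16, Pham.
Janssen vs Ferraro: Ferraro, 15–6.
Janssen vs Rivera: Janssen is ranked higher on 5+2+2+7+4 = 20 ballots, Rivera on 1. Janssen wins 20–1.
Janssen vs Pham: Janssen, 11–10.
Ferraro vs Rivera: Ferraro, 18–3.
Ferraro vs Pham: Ferraro is ranked higher on 5+2+7+1 = 15 ballots, Pham on 6. Ferraro wins 15–6.
Rivera vs Pham: Pham wins 18–3.
Ferraro defeats every rival head-to-head and is the Condorcet winner.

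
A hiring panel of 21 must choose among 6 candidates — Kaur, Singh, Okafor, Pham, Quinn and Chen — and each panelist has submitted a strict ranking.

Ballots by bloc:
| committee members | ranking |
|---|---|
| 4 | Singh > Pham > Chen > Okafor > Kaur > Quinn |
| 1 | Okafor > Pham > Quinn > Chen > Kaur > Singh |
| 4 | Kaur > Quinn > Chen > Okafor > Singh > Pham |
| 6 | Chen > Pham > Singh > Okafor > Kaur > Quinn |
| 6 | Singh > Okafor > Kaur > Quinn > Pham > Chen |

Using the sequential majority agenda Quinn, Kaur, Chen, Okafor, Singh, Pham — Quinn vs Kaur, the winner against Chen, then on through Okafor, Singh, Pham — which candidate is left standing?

Round 1: Quinn vs Kaur — 1–20, Kaur advances.
Round 2: Kaur vs Chen — 10–11, Chen advances.
Round 3: Chen vs Okafor — 14–7, Chen advances.
Round 4: Chen vs Singh — 11–10, Chen advances.
Round 5: Chen vs Pham — 10–11, Pham advances.
The agenda winner is Pham.

Pham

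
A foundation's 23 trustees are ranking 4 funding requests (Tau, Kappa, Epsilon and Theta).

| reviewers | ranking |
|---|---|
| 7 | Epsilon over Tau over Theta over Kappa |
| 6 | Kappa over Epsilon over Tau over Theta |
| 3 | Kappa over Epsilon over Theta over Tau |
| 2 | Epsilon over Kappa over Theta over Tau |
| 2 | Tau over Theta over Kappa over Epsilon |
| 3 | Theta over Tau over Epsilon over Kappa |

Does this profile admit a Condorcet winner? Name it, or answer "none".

Head-to-head results (23 reviewers):
Tau vs Kappa: Tau is ranked higher on 7+2+3 = 12 ballots, Kappa on 11. Tau wins 12–11.
Tau vs Epsilon: 2+3 = 5 for Tau, 18 for Epsilon — Epsilon by 18–5.
Tau vs Theta: Tau wins 15–8.
Kappa vs Epsilon: Kappa is ranked higher on 6+3+2 = 11 ballots, Epsilon on 12. Epsilon wins 12–11.
Kappa vs Theta: Kappa is ranked higher on 6+3+2 = 11 ballots, Theta on 12. Theta wins 12–11.
Epsilon–Theta: Epsilon 18–5.
Epsilon beats each of Tau, Kappa, Theta — Epsilon is the Condorcet winner.

Epsilon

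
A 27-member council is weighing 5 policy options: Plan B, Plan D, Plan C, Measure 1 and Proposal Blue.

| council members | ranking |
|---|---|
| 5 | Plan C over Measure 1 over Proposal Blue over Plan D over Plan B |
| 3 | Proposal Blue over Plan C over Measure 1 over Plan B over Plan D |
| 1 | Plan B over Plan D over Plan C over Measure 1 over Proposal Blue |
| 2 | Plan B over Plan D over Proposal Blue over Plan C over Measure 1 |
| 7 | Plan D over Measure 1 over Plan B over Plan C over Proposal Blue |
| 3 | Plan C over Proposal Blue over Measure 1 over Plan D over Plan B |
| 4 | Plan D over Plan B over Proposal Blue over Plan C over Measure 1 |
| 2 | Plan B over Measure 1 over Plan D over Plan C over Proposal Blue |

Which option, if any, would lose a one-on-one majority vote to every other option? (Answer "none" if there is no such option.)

Proposal Blue

Head-to-head results (27 council members):
Plan B vs Plan D: Plan B preferred on 3+1+2+2 = 8 ballots; Plan D wins 19–8.
Plan B vs Plan C: Plan B preferred on 1+2+7+4+2 = 16 ballots; Plan B wins 16–11.
Plan B–Measure 1: Measure 1 18–9.
Plan B vs Proposal Blue: 1+2+7+4+2 = 16 for Plan B, 11 for Proposal Blue — Plan B by 16–11.
Plan D vs Plan C: Plan D preferred on 1+2+7+4+2 = 16 ballots; Plan D wins 16–11.
Plan D–Measure 1: Plan D 14–13.
Plan D vs Proposal Blue: 1+2+7+4+2 = 16 for Plan D, 11 for Proposal Blue — Plan D by 16–11.
Plan C vs Measure 1: Plan C wins 18–9.
Plan C vs Proposal Blue: Plan C is ranked higher on 5+1+7+3+2 = 18 ballots, Proposal Blue on 9. Plan C wins 18–9.
Measure 1–Proposal Blue: Measure 1 15–12.
Proposal Blue is beaten in every head-to-head and is the Condorcet loser.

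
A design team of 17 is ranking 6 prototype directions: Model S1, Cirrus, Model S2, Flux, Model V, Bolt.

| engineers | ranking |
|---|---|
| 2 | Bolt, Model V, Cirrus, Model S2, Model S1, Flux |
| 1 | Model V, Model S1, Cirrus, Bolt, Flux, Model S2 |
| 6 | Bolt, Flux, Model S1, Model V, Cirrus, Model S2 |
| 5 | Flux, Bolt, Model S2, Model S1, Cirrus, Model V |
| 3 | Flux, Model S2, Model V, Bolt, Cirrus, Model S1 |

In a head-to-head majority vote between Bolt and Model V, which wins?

Ballots ranking Bolt above Model V: 2 + 6 + 5 = 13.
Ballots ranking Model V above Bolt: 17 − 13 = 4.
Bolt wins the head-to-head 13–4.

Bolt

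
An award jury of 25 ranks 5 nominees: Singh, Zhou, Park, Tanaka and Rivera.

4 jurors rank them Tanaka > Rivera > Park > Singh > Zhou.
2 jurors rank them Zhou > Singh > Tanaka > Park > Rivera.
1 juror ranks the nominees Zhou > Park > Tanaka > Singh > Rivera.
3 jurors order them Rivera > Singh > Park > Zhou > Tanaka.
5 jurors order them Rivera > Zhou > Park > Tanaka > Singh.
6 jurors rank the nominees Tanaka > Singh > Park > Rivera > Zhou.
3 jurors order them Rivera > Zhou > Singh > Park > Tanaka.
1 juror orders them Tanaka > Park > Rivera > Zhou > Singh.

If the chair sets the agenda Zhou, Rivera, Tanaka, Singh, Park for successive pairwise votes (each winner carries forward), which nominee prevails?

Tanaka

Round 1: Zhou vs Rivera — 3–22, Rivera advances.
Round 2: Rivera vs Tanaka — 11–14, Tanaka advances.
Round 3: Tanaka vs Singh — 17–8, Tanaka advances.
Round 4: Tanaka vs Park — 13–12, Tanaka advances.
Tanaka survives the agenda.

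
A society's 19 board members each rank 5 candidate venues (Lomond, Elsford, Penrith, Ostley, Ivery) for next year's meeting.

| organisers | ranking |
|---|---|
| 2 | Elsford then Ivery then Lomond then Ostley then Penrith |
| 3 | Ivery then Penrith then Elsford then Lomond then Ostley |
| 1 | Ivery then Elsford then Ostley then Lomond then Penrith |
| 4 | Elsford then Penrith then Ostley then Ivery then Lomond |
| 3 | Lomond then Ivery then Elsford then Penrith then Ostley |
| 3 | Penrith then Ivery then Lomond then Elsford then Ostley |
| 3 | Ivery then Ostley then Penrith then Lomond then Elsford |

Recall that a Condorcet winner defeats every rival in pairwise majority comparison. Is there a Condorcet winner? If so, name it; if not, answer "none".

Check each pair by majority over 19 ballots:
Lomond vs Elsford: 9 to 10, Elsford.
Lomond vs Penrith: Lomond is ranked higher on 2+1+3 = 6 ballots, Penrith on 13. Penrith wins 13–6.
Lomond vs Ostley: 2+3+3+3 = 11 for Lomond, 8 for Ostley — Lomond by 11–8.
Lomond vs Ivery: 3 for Lomond, 16 for Ivery — Ivery by 16–3.
Elsford vs Penrith: 2+1+4+3 = 10 for Elsford, 9 for Penrith — Elsford by 10–9.
Elsford vs Ostley: Elsford preferred on 2+3+1+4+3+3 = 16 ballots; Elsford wins 16–3.
Elsford vs Ivery: 2+4 = 6 for Elsford, 13 for Ivery — Ivery by 13–6.
Penrith vs Ostley: Penrith preferred on 3+4+3+3 = 13 ballots; Penrith wins 13–6.
Penrith vs Ivery: Penrith is ranked higher on 4+3 = 7 ballots, Ivery on 12. Ivery wins 12–7.
Ostley vs Ivery: 4 for Ostley, 15 for Ivery — Ivery by 15–4.
Ivery beats each of Lomond, Elsford, Penrith, Ostley — Ivery is the Condorcet winner.

Ivery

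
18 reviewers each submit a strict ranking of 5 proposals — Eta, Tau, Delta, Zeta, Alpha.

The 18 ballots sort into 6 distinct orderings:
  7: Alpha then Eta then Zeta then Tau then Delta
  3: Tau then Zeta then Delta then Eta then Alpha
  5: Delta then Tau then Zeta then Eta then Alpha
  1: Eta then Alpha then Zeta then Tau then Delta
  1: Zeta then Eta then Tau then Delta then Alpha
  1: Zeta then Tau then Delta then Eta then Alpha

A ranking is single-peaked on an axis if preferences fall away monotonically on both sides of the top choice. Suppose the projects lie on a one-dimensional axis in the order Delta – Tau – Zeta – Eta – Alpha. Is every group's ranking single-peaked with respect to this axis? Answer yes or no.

yes

Axis positions: Delta=1, Tau=2, Zeta=3, Eta=4, Alpha=5.
Group 1 (peak Alpha at position 5): ranking walks positions 5-4-3-2-1, expanding outward from the peak — single-peaked.
Group 2 (peak Tau at position 2): ranking walks positions 2-3-1-4-5, expanding outward from the peak — single-peaked.
Group 3 (peak Delta at position 1): ranking walks positions 1-2-3-4-5, expanding outward from the peak — single-peaked.
Group 4 (peak Eta at position 4): ranking walks positions 4-5-3-2-1, expanding outward from the peak — single-peaked.
Group 5 (peak Zeta at position 3): ranking walks positions 3-4-2-1-5, expanding outward from the peak — single-peaked.
Group 6 (peak Zeta at position 3): ranking walks positions 3-2-1-4-5, expanding outward from the peak — single-peaked.
Every ranking is single-peaked on this axis.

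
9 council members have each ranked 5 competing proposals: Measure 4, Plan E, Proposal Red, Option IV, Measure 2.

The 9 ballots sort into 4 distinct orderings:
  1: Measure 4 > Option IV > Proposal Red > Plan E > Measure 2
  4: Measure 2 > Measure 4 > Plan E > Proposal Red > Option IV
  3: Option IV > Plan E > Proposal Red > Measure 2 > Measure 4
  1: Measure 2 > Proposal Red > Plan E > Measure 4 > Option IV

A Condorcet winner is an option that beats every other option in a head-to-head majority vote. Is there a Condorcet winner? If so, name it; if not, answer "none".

Measure 2

Pairwise majorities:
Measure 4 vs Plan E: 5 to 4, Measure 4.
Measure 4 vs Proposal Red: 1+4 = 5 for Measure 4, 4 for Proposal Red — Measure 4 by 5–4.
Measure 4 vs Option IV: Measure 4 preferred on 1+4+1 = 6 ballots; Measure 4 wins 6–3.
Measure 4 vs Measure 2: Measure 4 is ranked higher on 1 ballot, Measure 2 on 8. Measure 2 wins 8–1.
Plan E vs Proposal Red: Plan E is ranked higher on 4+3 = 7 ballots, Proposal Red on 2. Plan E wins 7–2.
Plan E vs Option IV: 4+1 = 5 for Plan E, 4 for Option IV — Plan E by 5–4.
Plan E vs Measure 2: Plan E preferred on 1+3 = 4 ballots; Measure 2 wins 5–4.
Proposal Red vs Option IV: Proposal Red preferred on 4+1 = 5 ballots; Proposal Red wins 5–4.
Proposal Red vs Measure 2: Proposal Red preferred on 1+3 = 4 ballots; Measure 2 wins 5–4.
Option IV vs Measure 2: Option IV preferred on 1+3 = 4 ballots; Measure 2 wins 5–4.
Only Measure 2 has no losses; Measure 2 is the Condorcet winner.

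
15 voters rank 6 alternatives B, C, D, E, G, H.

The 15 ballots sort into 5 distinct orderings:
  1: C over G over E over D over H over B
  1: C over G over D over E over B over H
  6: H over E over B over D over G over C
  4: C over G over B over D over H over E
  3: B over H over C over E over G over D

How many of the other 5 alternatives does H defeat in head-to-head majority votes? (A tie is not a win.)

H against each rival (15 voters):
H vs B: H preferred on 1+6 = 7 ballots; B wins 8–7.
H vs C: H preferred on 6+3 = 9 ballots; H wins 9–6.
H vs D: 9 to 6, H.
H vs E: 13 to 2, H.
H vs G: 6+3 = 9 for H, 6 for G — H by 9–6.
H beats C, D, E, G; loses to B — 4 pairwise wins.

4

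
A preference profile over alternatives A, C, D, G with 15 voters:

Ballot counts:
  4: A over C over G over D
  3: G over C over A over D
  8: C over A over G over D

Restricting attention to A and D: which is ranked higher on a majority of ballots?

Ballots ranking A above D: 4 + 3 + 8 = 15.
Ballots ranking D above A: 15 − 15 = 0.
A wins the head-to-head 15–0.

A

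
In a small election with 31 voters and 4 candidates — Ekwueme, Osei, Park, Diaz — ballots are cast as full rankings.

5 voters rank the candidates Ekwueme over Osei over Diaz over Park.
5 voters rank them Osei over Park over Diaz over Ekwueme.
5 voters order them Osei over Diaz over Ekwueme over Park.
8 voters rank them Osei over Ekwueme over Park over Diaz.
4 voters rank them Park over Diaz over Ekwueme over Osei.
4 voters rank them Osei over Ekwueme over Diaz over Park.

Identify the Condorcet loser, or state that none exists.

Diaz

Pairwise majorities:
Ekwueme vs Osei: Ekwueme preferred on 5+4 = 9 ballots; Osei wins 22–9.
Ekwueme–Park: Ekwueme 22–9.
Ekwueme vs Diaz: 5+8+4 = 17 for Ekwueme, 14 for Diaz — Ekwueme by 17–14.
Osei vs Park: 27 to 4, Osei.
Osei vs Diaz: 5+5+5+8+4 = 27 for Osei, 4 for Diaz — Osei by 27–4.
Park vs Diaz: Park wins 17–14.
Only Diaz has no wins; Diaz is the Condorcet loser.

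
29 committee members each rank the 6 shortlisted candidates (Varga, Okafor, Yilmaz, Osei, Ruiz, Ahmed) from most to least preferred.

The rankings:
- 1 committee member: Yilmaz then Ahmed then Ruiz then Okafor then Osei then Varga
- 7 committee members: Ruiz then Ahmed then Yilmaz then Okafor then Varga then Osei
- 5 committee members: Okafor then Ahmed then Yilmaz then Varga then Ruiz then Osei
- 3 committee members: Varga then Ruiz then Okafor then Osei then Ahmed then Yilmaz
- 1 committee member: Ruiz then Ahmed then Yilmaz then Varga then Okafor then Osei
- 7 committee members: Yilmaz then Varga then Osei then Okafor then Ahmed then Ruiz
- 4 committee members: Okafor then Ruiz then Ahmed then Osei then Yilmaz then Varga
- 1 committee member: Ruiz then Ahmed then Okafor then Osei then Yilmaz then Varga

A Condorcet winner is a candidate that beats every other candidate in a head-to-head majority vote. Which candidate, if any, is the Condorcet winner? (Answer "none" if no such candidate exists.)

none

Check each pair by majority over 29 ballots:
Varga vs Okafor: Varga preferred on 3+1+7 = 11 ballots; Okafor wins 18–11.
Varga vs Yilmaz: Varga preferred on 3 ballots; Yilmaz wins 26–3.
Varga vs Osei: Varga wins 23–6.
Varga vs Ruiz: Varga wins 15–14.
Varga vs Ahmed: Ahmed, 19–10.
Okafor vs Yilmaz: Yilmaz, 16–13.
Okafor vs Osei: 22 for Okafor, 7 for Osei — Okafor by 22–7.
Okafor vs Ruiz: 16 to 13, Okafor.
Okafor vs Ahmed: Okafor preferred on 5+3+7+4 = 19 ballots; Okafor wins 19–10.
Yilmaz vs Osei: Yilmaz wins 21–8.
Yilmaz vs Ruiz: Ruiz wins 16–13.
Yilmaz vs Ahmed: Yilmaz is ranked higher on 1+7 = 8 ballots, Ahmed on 21. Ahmed wins 21–8.
Osei vs Ruiz: Ruiz, 22–7.
Osei–Ahmed: Ahmed 19–10.
Ruiz vs Ahmed: 7+3+1+4+1 = 16 for Ruiz, 13 for Ahmed — Ruiz by 16–13.
Every candidate loses at least once (Varga loses to Okafor; Okafor loses to Yilmaz; Yilmaz loses to Ruiz; Osei loses to Varga; Ruiz loses to Varga; Ahmed loses to Okafor). The majority relation contains the cycle Varga beats Ruiz beats Yilmaz beats Varga, so there is no Condorcet winner.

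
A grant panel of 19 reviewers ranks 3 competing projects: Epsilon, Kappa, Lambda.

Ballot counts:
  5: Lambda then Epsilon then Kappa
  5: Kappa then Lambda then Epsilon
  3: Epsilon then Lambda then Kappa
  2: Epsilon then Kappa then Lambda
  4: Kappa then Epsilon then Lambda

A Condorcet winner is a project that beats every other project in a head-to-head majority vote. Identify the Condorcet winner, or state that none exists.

none

Pairwise majorities:
Epsilon vs Kappa: Epsilon preferred on 5+3+2 = 10 ballots; Epsilon wins 10–9.
Epsilon vs Lambda: Epsilon is ranked higher on 3+2+4 = 9 ballots, Lambda on 10. Lambda wins 10–9.
Kappa vs Lambda: Kappa preferred on 5+2+4 = 11 ballots; Kappa wins 11–8.
Each project drops at least one matchup (Epsilon loses to Lambda; Kappa loses to Epsilon; Lambda loses to Kappa); the cycle Epsilon > Kappa > Lambda > Epsilon rules out a Condorcet winner.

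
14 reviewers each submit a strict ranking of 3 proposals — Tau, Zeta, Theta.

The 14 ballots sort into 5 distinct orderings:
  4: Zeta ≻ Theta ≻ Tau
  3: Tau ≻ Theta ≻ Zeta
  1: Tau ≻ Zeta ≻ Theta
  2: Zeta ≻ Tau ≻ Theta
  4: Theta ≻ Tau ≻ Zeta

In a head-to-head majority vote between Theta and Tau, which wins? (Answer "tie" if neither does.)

Ballots ranking Theta above Tau: 4 + 4 = 8.
Ballots ranking Tau above Theta: 14 − 8 = 6.
Theta wins the head-to-head 8–6.

Theta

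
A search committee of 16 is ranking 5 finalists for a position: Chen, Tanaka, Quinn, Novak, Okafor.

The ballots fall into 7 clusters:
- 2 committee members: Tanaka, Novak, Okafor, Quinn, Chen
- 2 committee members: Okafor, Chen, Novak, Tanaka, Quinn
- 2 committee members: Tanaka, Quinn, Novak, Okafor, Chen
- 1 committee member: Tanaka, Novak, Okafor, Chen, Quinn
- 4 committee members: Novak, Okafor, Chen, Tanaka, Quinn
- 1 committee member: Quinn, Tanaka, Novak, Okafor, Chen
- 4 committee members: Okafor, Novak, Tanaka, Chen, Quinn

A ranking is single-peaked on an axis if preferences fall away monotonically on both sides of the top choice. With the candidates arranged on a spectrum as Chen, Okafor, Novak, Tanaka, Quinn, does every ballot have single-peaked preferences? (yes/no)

Axis positions: Chen=1, Okafor=2, Novak=3, Tanaka=4, Quinn=5.
Cluster 1 (peak Tanaka at position 4): ranking walks positions 4-3-2-5-1, expanding outward from the peak — single-peaked.
Cluster 2 (peak Okafor at position 2): ranking walks positions 2-1-3-4-5, expanding outward from the peak — single-peaked.
Cluster 3 (peak Tanaka at position 4): ranking walks positions 4-5-3-2-1, expanding outward from the peak — single-peaked.
Cluster 4 (peak Tanaka at position 4): ranking walks positions 4-3-2-1-5, expanding outward from the peak — single-peaked.
Cluster 5 (peak Novak at position 3): ranking walks positions 3-2-1-4-5, expanding outward from the peak — single-peaked.
Cluster 6 (peak Quinn at position 5): ranking walks positions 5-4-3-2-1, expanding outward from the peak — single-peaked.
Cluster 7 (peak Okafor at position 2): ranking walks positions 2-3-4-1-5, expanding outward from the peak — single-peaked.
Every ranking is single-peaked on this axis.

yes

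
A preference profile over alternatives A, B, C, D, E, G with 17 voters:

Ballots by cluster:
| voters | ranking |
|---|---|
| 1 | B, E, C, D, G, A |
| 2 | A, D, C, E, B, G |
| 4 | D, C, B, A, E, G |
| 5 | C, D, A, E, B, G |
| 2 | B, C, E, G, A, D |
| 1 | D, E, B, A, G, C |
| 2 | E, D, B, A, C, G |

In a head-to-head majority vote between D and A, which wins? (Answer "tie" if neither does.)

D

Ballots ranking D above A: 1 + 4 + 5 + 1 + 2 = 13.
Ballots ranking A above D: 17 − 13 = 4.
D wins the head-to-head 13–4.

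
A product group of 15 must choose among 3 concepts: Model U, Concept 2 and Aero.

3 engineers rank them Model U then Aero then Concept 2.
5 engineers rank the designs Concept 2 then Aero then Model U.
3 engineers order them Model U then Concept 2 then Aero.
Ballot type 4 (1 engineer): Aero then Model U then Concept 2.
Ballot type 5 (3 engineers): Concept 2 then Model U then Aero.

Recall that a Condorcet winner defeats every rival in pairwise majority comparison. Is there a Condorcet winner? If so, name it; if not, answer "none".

Concept 2

Pairwise majorities:
Model U vs Concept 2: Model U is ranked higher on 3+3+1 = 7 ballots, Concept 2 on 8. Concept 2 wins 8–7.
Model U vs Aero: 3+3+3 = 9 for Model U, 6 for Aero — Model U by 9–6.
Concept 2 vs Aero: 11 to 4, Concept 2.
Concept 2 beats each of Model U, Aero — Concept 2 is the Condorcet winner.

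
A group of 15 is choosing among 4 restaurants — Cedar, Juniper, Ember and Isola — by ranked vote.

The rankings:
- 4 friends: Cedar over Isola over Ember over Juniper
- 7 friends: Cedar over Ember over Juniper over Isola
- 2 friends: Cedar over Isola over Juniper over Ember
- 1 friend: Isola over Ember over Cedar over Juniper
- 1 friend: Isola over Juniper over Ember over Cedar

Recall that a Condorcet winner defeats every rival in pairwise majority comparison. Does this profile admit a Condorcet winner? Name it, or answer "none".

Head-to-head results (15 friends):
Cedar vs Juniper: 4+7+2+1 = 14 for Cedar, 1 for Juniper — Cedar by 14–1.
Cedar vs Ember: 4+7+2 = 13 for Cedar, 2 for Ember — Cedar by 13–2.
Cedar vs Isola: Cedar is ranked higher on 4+7+2 = 13 ballots, Isola on 2. Cedar wins 13–2.
Juniper vs Ember: 3 to 12, Ember.
Juniper vs Isola: 7 for Juniper, 8 for Isola — Isola by 8–7.
Ember vs Isola: Ember preferred on 7 ballots; Isola wins 8–7.
Cedar beats each of Juniper, Ember, Isola — Cedar is the Condorcet winner.

Cedar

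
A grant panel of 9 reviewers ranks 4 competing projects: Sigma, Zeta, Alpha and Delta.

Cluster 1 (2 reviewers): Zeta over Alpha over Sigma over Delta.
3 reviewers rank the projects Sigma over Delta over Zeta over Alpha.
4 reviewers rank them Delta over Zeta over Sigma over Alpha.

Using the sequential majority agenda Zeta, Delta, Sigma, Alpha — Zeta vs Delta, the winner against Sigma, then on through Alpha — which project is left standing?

Sigma

Round 1: Zeta vs Delta — 2–7, Delta advances.
Round 2: Delta vs Sigma — 4–5, Sigma advances.
Round 3: Sigma vs Alpha — 7–2, Sigma advances.
The agenda winner is Sigma.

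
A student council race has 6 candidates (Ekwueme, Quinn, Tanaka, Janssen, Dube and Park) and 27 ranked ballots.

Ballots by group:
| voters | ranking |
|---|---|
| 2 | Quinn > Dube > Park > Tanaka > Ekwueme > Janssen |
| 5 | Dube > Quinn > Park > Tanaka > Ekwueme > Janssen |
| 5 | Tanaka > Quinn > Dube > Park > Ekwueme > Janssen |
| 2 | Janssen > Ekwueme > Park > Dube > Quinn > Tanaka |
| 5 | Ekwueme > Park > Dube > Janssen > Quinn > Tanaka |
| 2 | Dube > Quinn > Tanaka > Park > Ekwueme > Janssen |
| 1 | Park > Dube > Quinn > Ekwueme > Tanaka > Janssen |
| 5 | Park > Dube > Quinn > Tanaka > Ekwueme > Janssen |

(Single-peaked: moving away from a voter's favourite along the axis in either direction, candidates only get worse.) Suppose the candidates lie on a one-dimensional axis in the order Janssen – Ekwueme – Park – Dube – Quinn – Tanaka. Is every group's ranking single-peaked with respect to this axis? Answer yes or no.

yes

Axis positions: Janssen=1, Ekwueme=2, Park=3, Dube=4, Quinn=5, Tanaka=6.
Group 1 (peak Quinn at position 5): ranking walks positions 5-4-3-6-2-1, expanding outward from the peak — single-peaked.
Group 2 (peak Dube at position 4): ranking walks positions 4-5-3-6-2-1, expanding outward from the peak — single-peaked.
Group 3 (peak Tanaka at position 6): ranking walks positions 6-5-4-3-2-1, expanding outward from the peak — single-peaked.
Group 4 (peak Janssen at position 1): ranking walks positions 1-2-3-4-5-6, expanding outward from the peak — single-peaked.
Group 5 (peak Ekwueme at position 2): ranking walks positions 2-3-4-1-5-6, expanding outward from the peak — single-peaked.
Group 6 (peak Dube at position 4): ranking walks positions 4-5-6-3-2-1, expanding outward from the peak — single-peaked.
Group 7 (peak Park at position 3): ranking walks positions 3-4-5-2-6-1, expanding outward from the peak — single-peaked.
Group 8 (peak Park at position 3): ranking walks positions 3-4-5-6-2-1, expanding outward from the peak — single-peaked.
Every ranking is single-peaked on this axis.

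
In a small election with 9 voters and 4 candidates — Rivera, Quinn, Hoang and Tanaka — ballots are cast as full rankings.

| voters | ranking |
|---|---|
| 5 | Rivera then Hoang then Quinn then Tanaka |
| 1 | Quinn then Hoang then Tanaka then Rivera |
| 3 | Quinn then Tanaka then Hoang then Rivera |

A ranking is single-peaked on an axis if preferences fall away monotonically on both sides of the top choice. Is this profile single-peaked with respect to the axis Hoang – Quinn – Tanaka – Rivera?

no

Axis positions: Hoang=1, Quinn=2, Tanaka=3, Rivera=4.
Type 1: ranking walks positions 4-1-2-3; Hoang is ranked above Tanaka even though Tanaka lies between Hoang and the peak Rivera on the axis — preferences dip and rise again. Not single-peaked.
Type 2 (peak Quinn at position 2): ranking walks positions 2-1-3-4, expanding outward from the peak — single-peaked.
Type 3 (peak Quinn at position 2): ranking walks positions 2-3-1-4, expanding outward from the peak — single-peaked.
Type 1 violates single-peakedness, so the profile is not single-peaked on this axis.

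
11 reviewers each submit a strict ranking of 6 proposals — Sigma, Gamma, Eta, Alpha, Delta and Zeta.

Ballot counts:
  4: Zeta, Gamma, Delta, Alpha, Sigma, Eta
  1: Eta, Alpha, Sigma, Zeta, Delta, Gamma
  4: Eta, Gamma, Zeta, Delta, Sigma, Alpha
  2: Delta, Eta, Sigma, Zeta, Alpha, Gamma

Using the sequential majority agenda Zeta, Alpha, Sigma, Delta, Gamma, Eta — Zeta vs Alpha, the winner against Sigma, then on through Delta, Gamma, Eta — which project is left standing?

Round 1: Zeta vs Alpha — 10–1, Zeta advances.
Round 2: Zeta vs Sigma — 8–3, Zeta advances.
Round 3: Zeta vs Delta — 9–2, Zeta advances.
Round 4: Zeta vs Gamma — 7–4, Zeta advances.
Round 5: Zeta vs Eta — 4–7, Eta advances.
Eta survives the agenda.

Eta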